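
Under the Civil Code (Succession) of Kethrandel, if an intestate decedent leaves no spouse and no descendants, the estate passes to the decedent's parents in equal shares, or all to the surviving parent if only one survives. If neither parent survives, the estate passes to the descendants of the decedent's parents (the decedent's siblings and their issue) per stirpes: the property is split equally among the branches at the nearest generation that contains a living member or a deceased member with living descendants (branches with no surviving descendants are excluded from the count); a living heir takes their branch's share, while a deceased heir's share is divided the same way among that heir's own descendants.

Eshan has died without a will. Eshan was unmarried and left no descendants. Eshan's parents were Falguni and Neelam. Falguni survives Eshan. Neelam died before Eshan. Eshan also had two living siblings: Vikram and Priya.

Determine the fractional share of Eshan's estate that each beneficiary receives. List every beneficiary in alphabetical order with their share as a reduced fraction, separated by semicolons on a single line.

Falguni 1

Only one parent, Falguni, survives, so Falguni takes the entire estate. The siblings take nothing because a surviving parent has priority.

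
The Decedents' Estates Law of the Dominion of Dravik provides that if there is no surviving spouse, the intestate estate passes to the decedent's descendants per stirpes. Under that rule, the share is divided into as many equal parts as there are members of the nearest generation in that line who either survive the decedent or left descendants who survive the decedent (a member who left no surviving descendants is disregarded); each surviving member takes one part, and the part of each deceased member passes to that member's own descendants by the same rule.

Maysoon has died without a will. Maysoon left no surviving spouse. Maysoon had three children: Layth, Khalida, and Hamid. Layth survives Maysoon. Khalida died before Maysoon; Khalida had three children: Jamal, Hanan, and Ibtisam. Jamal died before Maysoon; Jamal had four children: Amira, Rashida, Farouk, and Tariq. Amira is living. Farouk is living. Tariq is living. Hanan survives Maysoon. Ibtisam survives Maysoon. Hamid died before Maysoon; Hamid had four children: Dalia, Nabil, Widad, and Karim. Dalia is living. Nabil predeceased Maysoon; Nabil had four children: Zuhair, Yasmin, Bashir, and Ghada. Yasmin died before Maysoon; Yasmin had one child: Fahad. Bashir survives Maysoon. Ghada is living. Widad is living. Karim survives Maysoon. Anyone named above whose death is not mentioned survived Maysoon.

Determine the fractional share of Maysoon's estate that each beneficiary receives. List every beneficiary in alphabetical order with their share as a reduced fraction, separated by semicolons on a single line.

There is no surviving spouse, so the entire estate passes to Maysoon's descendants per stirpes.
The estate is divided into 3 equal shares of 1/3 among Layth, Khalida, Hamid.
Layth is living and takes 1/3.
Khalida predeceased; the 1/3 allotted to Khalida's branch passes to Khalida's issue by representation.
The 1/3 is divided into 3 equal shares of 1/9 among Jamal, Hanan, Ibtisam.
Jamal predeceased; the 1/9 allotted to Jamal's branch passes to Jamal's issue by representation.
The 1/9 is divided into 4 equal shares of 1/36 among Amira, Rashida, Farouk, Tariq.
Amira is living and takes 1/36.
Rashida is living and takes 1/36.
Farouk is living and takes 1/36.
Tariq is living and takes 1/36.
Hanan is living and takes 1/9.
Ibtisam is living and takes 1/9.
Hamid predeceased; the 1/3 allotted to Hamid's branch passes to Hamid's issue by representation.
The 1/3 is divided into 4 equal shares of 1/12 among Dalia, Nabil, Widad, Karim.
Dalia is living and takes 1/12.
Nabil predeceased; the 1/12 allotted to Nabil's branch passes to Nabil's issue by representation.
The 1/12 is divided into 4 equal shares of 1/48 among Zuhair, Yasmin, Bashir, Ghada.
Zuhair is living and takes 1/48.
Yasmin predeceased; the 1/48 allotted to Yasmin's branch passes to Yasmin's issue by representation.
Fahad is the sole taker at this level and receives the full 1/48.
Bashir is living and takes 1/48.
Ghada is living and takes 1/48.
Widad is living and takes 1/12.
Karim is living and takes 1/12.

Amira 1/36; Bashir 1/48; Dalia 1/12; Fahad 1/48; Farouk 1/36; Ghada 1/48; Hanan 1/9; Ibtisam 1/9; Karim 1/12; Layth 1/3; Rashida 1/36; Tariq 1/36; Widad 1/12; Zuhair 1/48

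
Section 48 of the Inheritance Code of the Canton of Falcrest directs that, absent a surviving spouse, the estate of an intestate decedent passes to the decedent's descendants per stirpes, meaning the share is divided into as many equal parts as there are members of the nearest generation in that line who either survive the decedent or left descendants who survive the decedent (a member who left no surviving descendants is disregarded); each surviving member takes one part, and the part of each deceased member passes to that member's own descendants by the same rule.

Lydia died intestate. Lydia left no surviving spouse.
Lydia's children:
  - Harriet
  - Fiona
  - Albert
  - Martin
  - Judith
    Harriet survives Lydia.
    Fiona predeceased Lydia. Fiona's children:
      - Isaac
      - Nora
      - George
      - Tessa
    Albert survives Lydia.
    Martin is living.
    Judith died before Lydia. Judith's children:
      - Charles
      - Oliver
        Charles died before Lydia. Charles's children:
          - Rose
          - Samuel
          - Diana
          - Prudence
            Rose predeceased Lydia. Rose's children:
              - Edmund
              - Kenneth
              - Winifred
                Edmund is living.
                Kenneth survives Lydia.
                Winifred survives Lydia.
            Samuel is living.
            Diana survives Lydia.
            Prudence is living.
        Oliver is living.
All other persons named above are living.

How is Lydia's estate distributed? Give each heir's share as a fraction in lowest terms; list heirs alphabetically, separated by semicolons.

Albert 1/5; Diana 1/40; Edmund 1/120; George 1/20; Harriet 1/5; Isaac 1/20; Kenneth 1/120; Martin 1/5; Nora 1/20; Oliver 1/10; Prudence 1/40; Samuel 1/40; Tessa 1/20; Winifred 1/120

There is no surviving spouse, so the entire estate passes to Lydia's descendants per stirpes.
The estate is divided into 5 equal shares of 1/5 among Harriet, Fiona, Albert, Martin, Judith.
Harriet is living and takes 1/5.
Fiona predeceased; the 1/5 allotted to Fiona's branch passes to Fiona's issue by representation.
The 1/5 is divided into 4 equal shares of 1/20 among Isaac, Nora, George, Tessa.
Isaac is living and takes 1/20.
Nora is living and takes 1/20.
George is living and takes 1/20.
Tessa is living and takes 1/20.
Albert is living and takes 1/5.
Martin is living and takes 1/5.
Judith predeceased; the 1/5 allotted to Judith's branch passes to Judith's issue by representation.
The 1/5 is divided into 2 equal shares of 1/10 among Charles, Oliver.
Charles predeceased; the 1/10 allotted to Charles's branch passes to Charles's issue by representation.
The 1/10 is divided into 4 equal shares of 1/40 among Rose, Samuel, Diana, Prudence.
Rose predeceased; the 1/40 allotted to Rose's branch passes to Rose's issue by representation.
The 1/40 is divided into 3 equal shares of 1/120 among Edmund, Kenneth, Winifred.
Edmund is living and takes 1/120.
Kenneth is living and takes 1/120.
Winifred is living and takes 1/120.
Samuel is living and takes 1/40.
Diana is living and takes 1/40.
Prudence is living and takes 1/40.
Oliver is living and takes 1/10.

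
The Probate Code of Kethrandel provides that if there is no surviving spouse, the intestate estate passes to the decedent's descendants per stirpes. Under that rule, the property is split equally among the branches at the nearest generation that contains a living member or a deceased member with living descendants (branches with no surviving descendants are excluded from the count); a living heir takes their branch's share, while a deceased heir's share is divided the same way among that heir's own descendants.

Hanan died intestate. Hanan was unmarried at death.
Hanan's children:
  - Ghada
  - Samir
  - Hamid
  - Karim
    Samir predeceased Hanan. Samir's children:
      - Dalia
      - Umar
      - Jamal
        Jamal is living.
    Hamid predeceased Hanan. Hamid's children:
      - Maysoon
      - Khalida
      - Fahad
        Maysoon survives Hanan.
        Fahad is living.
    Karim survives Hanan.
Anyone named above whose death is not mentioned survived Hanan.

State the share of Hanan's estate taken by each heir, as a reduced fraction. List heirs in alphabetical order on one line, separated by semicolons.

There is no surviving spouse, so the entire estate passes to Hanan's descendants per stirpes.
The estate is divided into 4 equal shares of 1/4 among Ghada, Samir, Hamid, Karim.
Ghada is living and takes 1/4.
Samir predeceased; the 1/4 allotted to Samir's branch passes to Samir's issue by representation.
The 1/4 is divided into 3 equal shares of 1/12 among Dalia, Umar, Jamal.
Dalia is living and takes 1/12.
Umar is living and takes 1/12.
Jamal is living and takes 1/12.
Hamid predeceased; the 1/4 allotted to Hamid's branch passes to Hamid's issue by representation.
The 1/4 is divided into 3 equal shares of 1/12 among Maysoon, Khalida, Fahad.
Maysoon is living and takes 1/12.
Khalida is living and takes 1/12.
Fahad is living and takes 1/12.
Karim is living and takes 1/4.

Dalia 1/12; Fahad 1/12; Ghada 1/4; Jamal 1/12; Karim 1/4; Khalida 1/12; Maysoon 1/12; Umar 1/12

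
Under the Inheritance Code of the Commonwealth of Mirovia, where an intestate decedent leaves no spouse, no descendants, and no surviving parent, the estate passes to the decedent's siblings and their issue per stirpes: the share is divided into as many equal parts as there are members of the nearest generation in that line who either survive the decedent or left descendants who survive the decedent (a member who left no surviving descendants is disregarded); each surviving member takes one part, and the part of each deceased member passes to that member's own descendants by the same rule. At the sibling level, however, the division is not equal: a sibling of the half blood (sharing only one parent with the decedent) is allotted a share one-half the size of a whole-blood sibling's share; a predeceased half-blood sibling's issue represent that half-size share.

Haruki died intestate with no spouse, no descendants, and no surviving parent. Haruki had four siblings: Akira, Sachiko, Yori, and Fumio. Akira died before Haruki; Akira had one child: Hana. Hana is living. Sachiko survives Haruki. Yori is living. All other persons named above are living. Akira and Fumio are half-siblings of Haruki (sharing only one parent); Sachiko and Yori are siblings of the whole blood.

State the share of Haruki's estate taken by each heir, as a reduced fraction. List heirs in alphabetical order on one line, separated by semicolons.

No spouse, descendants, or parent survives, so the estate passes to Haruki's siblings per stirpes.
Half-blood siblings count for one-half the weight of whole-blood siblings at the initial division.
Dividing 1 in proportion to weights (total weight 3): Akira (weight 1/2) → 1/6; Sachiko (weight 1) → 1/3; Yori (weight 1) → 1/3; Fumio (weight 1/2) → 1/6.
Akira predeceased; the 1/6 allotted to Akira's branch passes to Akira's issue by representation.
Hana is the sole taker at this level and receives the full 1/6.
Sachiko is living and takes 1/3.
Yori is living and takes 1/3.
Fumio is living and takes 1/6.

Fumio 1/6; Hana 1/6; Sachiko 1/3; Yori 1/3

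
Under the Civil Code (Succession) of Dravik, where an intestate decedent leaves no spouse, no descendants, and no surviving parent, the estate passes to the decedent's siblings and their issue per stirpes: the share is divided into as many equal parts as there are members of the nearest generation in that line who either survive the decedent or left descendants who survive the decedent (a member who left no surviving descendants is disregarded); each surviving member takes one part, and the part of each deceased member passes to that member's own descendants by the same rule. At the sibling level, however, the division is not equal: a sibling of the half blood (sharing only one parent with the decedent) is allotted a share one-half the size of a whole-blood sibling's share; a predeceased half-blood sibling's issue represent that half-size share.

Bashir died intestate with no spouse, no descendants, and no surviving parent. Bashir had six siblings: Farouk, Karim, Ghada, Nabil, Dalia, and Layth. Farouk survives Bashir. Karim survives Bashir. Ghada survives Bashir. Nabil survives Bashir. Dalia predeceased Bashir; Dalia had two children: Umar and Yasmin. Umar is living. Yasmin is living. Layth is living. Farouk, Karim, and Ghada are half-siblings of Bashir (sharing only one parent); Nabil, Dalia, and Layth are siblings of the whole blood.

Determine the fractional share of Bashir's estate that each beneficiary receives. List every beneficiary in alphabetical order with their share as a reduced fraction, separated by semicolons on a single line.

No spouse, descendants, or parent survives, so the estate passes to Bashir's siblings per stirpes.
Half-blood siblings count for one-half the weight of whole-blood siblings at the initial division.
Dividing 1 in proportion to weights (total weight 9/2): Farouk (weight 1/2) → 1/9; Karim (weight 1/2) → 1/9; Ghada (weight 1/2) → 1/9; Nabil (weight 1) → 2/9; Dalia (weight 1) → 2/9; Layth (weight 1) → 2/9.
Farouk is living and takes 1/9.
Karim is living and takes 1/9.
Ghada is living and takes 1/9.
Nabil is living and takes 2/9.
Dalia predeceased; the 2/9 allotted to Dalia's branch passes to Dalia's issue by representation.
The 2/9 is divided into 2 equal shares of 1/9 among Umar, Yasmin.
Umar is living and takes 1/9.
Yasmin is living and takes 1/9.
Layth is living and takes 2/9.

Farouk 1/9; Ghada 1/9; Karim 1/9; Layth 2/9; Nabil 2/9; Umar 1/9; Yasmin 1/9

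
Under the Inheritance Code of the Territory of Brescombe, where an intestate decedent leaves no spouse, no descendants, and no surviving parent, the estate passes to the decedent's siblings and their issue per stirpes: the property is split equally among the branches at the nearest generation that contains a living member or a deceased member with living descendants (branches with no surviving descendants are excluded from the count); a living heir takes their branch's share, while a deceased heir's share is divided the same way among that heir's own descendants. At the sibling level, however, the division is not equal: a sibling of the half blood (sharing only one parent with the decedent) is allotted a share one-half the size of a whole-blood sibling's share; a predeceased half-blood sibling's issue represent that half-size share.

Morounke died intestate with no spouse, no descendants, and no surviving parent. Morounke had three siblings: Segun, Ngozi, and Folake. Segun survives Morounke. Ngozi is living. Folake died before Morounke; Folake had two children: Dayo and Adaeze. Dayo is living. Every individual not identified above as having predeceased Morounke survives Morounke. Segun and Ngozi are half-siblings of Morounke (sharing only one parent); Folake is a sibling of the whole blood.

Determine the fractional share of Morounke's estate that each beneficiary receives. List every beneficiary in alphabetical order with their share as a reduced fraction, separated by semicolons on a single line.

Adaeze 1/4; Dayo 1/4; Ngozi 1/4; Segun 1/4

No spouse, descendants, or parent survives, so the estate passes to Morounke's siblings per stirpes.
Half-blood siblings count for one-half the weight of whole-blood siblings at the initial division.
Dividing 1 in proportion to weights (total weight 2): Segun (weight 1/2) → 1/4; Ngozi (weight 1/2) → 1/4; Folake (weight 1) → 1/2.
Segun is living and takes 1/4.
Ngozi is living and takes 1/4.
Folake predeceased; the 1/2 allotted to Folake's branch passes to Folake's issue by representation.
The 1/2 is divided into 2 equal shares of 1/4 among Dayo, Adaeze.
Dayo is living and takes 1/4.
Adaeze is living and takes 1/4.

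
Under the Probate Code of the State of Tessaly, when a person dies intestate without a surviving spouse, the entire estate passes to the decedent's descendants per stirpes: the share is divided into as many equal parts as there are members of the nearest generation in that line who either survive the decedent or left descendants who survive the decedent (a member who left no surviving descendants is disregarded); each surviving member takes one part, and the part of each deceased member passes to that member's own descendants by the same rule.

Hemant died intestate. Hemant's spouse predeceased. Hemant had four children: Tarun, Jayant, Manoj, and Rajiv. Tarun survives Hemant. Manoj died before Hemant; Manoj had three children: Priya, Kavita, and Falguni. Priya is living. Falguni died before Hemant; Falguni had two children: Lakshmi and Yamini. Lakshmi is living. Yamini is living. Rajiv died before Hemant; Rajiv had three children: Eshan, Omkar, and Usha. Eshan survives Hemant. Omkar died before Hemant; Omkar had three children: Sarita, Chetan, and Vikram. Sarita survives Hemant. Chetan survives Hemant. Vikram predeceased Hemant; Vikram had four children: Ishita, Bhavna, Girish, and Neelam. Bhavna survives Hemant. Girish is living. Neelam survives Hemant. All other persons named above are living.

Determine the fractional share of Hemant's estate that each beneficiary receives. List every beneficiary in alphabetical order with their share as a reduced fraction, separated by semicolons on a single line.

There is no surviving spouse, so the entire estate passes to Hemant's descendants per stirpes.
The estate is divided into 4 equal shares of 1/4 among Tarun, Jayant, Manoj, Rajiv.
Tarun is living and takes 1/4.
Jayant is living and takes 1/4.
Manoj predeceased; the 1/4 allotted to Manoj's branch passes to Manoj's issue by representation.
The 1/4 is divided into 3 equal shares of 1/12 among Priya, Kavita, Falguni.
Priya is living and takes 1/12.
Kavita is living and takes 1/12.
Falguni predeceased; the 1/12 allotted to Falguni's branch passes to Falguni's issue by representation.
The 1/12 is divided into 2 equal shares of 1/24 among Lakshmi, Yamini.
Lakshmi is living and takes 1/24.
Yamini is living and takes 1/24.
Rajiv predeceased; the 1/4 allotted to Rajiv's branch passes to Rajiv's issue by representation.
The 1/4 is divided into 3 equal shares of 1/12 among Eshan, Omkar, Usha.
Eshan is living and takes 1/12.
Omkar predeceased; the 1/12 allotted to Omkar's branch passes to Omkar's issue by representation.
The 1/12 is divided into 3 equal shares of 1/36 among Sarita, Chetan, Vikram.
Sarita is living and takes 1/36.
Chetan is living and takes 1/36.
Vikram predeceased; the 1/36 allotted to Vikram's branch passes to Vikram's issue by representation.
The 1/36 is divided into 4 equal shares of 1/144 among Ishita, Bhavna, Girish, Neelam.
Ishita is living and takes 1/144.
Bhavna is living and takes 1/144.
Girish is living and takes 1/144.
Neelam is living and takes 1/144.
Usha is living and takes 1/12.

Bhavna 1/144; Chetan 1/36; Eshan 1/12; Girish 1/144; Ishita 1/144; Jayant 1/4; Kavita 1/12; Lakshmi 1/24; Neelam 1/144; Priya 1/12; Sarita 1/36; Tarun 1/4; Usha 1/12; Yamini 1/24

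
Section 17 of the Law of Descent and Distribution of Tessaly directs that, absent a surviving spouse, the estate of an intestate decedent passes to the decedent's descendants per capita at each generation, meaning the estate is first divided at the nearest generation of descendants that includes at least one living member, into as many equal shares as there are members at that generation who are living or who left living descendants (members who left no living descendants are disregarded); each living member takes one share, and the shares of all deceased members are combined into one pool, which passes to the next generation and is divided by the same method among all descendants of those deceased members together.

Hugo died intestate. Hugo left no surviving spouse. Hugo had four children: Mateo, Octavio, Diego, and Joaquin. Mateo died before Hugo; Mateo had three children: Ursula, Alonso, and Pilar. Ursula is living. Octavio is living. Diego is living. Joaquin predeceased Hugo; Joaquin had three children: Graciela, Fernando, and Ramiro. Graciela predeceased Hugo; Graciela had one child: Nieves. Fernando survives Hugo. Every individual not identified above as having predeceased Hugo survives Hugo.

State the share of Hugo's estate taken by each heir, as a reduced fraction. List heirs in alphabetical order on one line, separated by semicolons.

Alonso 1/12; Diego 1/4; Fernando 1/12; Nieves 1/12; Octavio 1/4; Pilar 1/12; Ramiro 1/12; Ursula 1/12

There is no surviving spouse, so the entire estate passes to Hugo's descendants per capita at each generation.
At generation 1 (Mateo, Octavio, Diego, Joaquin) there are 4 shares of (1)/4 = 1/4 each.
Living: Octavio and Diego — each takes 1/4.
Deceased: Mateo and Joaquin. Their combined 1/2 is pooled and carried to generation 2.
At generation 2 (Ursula, Alonso, Pilar, Graciela, Fernando, Ramiro) there are 6 shares of (1/2)/6 = 1/12 each.
Living: Ursula, Alonso, Pilar, Fernando, and Ramiro — each takes 1/12.
Deceased: Graciela. That 1/12 share is carried to generation 3.
At generation 3 (Nieves) there are 1 shares of (1/12)/1 = 1/12 each.
Living: Nieves — each takes 1/12.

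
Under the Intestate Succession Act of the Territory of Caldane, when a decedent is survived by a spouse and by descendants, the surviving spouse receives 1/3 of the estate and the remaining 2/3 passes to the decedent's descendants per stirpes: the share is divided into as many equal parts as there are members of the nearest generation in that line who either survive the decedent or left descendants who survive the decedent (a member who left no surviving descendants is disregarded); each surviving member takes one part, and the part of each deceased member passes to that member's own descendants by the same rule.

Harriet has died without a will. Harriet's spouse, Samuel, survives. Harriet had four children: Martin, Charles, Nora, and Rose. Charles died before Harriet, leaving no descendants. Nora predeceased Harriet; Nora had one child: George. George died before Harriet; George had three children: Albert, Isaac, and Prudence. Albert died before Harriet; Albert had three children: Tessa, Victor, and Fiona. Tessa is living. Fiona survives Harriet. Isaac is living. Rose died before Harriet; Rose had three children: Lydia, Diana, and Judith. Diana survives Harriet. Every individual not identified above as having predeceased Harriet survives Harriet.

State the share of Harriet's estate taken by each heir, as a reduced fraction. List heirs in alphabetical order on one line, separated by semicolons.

Samuel, as surviving spouse, takes 1/3.
The remaining 2/3 passes to Harriet's descendants per stirpes.
Charles left no surviving issue, so that branch lapses and is disregarded.
The 2/3 is divided into 3 equal shares of 2/9 among Martin, Nora, Rose.
Martin is living and takes 2/9.
Nora predeceased; the 2/9 allotted to Nora's branch passes to Nora's issue by representation.
George's line is the sole branch at this level, so the full 2/9 passes to George's issue by representation.
The 2/9 is divided into 3 equal shares of 2/27 among Albert, Isaac, Prudence.
Albert predeceased; the 2/27 allotted to Albert's branch passes to Albert's issue by representation.
The 2/27 is divided into 3 equal shares of 2/81 among Tessa, Victor, Fiona.
Tessa is living and takes 2/81.
Victor is living and takes 2/81.
Fiona is living and takes 2/81.
Isaac is living and takes 2/27.
Prudence is living and takes 2/27.
Rose predeceased; the 2/9 allotted to Rose's branch passes to Rose's issue by representation.
The 2/9 is divided into 3 equal shares of 2/27 among Lydia, Diana, Judith.
Lydia is living and takes 2/27.
Diana is living and takes 2/27.
Judith is living and takes 2/27.

Diana 2/27; Fiona 2/81; Isaac 2/27; Judith 2/27; Lydia 2/27; Martin 2/9; Prudence 2/27; Samuel 1/3; Tessa 2/81; Victor 2/81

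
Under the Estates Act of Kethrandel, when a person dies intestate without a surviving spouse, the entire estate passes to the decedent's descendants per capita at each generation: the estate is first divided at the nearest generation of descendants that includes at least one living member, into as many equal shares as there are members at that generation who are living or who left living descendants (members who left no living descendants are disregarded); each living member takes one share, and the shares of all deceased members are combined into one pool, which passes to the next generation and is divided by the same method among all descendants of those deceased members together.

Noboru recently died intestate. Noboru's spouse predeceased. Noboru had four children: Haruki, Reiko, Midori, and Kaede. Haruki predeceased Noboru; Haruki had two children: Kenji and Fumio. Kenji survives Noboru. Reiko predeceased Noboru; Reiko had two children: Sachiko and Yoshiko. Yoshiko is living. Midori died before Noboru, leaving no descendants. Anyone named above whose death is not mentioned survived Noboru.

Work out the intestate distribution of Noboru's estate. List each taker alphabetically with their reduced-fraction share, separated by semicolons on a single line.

Fumio 1/6; Kaede 1/3; Kenji 1/6; Sachiko 1/6; Yoshiko 1/6

There is no surviving spouse, so the entire estate passes to Noboru's descendants per capita at each generation.
At generation 1 (Haruki, Reiko, Kaede) there are 3 shares of (1)/3 = 1/3 each.
Living: Kaede — each takes 1/3.
Deceased: Haruki and Reiko. Their combined 2/3 is pooled and carried to generation 2.
At generation 2 (Kenji, Fumio, Sachiko, Yoshiko) there are 4 shares of (2/3)/4 = 1/6 each.
Living: Kenji, Fumio, Sachiko, and Yoshiko — each takes 1/6.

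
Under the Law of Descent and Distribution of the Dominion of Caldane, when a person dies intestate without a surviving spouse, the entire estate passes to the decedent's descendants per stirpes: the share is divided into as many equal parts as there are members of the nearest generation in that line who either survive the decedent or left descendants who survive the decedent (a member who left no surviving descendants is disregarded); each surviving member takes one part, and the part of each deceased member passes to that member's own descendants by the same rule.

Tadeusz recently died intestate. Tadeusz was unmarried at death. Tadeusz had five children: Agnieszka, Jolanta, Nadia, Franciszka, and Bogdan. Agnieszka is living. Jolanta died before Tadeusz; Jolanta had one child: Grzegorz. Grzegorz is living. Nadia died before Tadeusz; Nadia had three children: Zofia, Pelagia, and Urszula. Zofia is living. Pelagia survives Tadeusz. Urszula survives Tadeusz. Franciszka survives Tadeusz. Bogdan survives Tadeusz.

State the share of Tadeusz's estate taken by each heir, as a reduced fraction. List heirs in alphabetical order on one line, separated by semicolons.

There is no surviving spouse, so the entire estate passes to Tadeusz's descendants per stirpes.
The estate is divided into 5 equal shares of 1/5 among Agnieszka, Jolanta, Nadia, Franciszka, Bogdan.
Agnieszka is living and takes 1/5.
Jolanta predeceased; the 1/5 allotted to Jolanta's branch passes to Jolanta's issue by representation.
Grzegorz is the sole taker at this level and receives the full 1/5.
Nadia predeceased; the 1/5 allotted to Nadia's branch passes to Nadia's issue by representation.
The 1/5 is divided into 3 equal shares of 1/15 among Zofia, Pelagia, Urszula.
Zofia is living and takes 1/15.
Pelagia is living and takes 1/15.
Urszula is living and takes 1/15.
Franciszka is living and takes 1/5.
Bogdan is living and takes 1/5.

Agnieszka 1/5; Bogdan 1/5; Franciszka 1/5; Grzegorz 1/5; Pelagia 1/15; Urszula 1/15; Zofia 1/15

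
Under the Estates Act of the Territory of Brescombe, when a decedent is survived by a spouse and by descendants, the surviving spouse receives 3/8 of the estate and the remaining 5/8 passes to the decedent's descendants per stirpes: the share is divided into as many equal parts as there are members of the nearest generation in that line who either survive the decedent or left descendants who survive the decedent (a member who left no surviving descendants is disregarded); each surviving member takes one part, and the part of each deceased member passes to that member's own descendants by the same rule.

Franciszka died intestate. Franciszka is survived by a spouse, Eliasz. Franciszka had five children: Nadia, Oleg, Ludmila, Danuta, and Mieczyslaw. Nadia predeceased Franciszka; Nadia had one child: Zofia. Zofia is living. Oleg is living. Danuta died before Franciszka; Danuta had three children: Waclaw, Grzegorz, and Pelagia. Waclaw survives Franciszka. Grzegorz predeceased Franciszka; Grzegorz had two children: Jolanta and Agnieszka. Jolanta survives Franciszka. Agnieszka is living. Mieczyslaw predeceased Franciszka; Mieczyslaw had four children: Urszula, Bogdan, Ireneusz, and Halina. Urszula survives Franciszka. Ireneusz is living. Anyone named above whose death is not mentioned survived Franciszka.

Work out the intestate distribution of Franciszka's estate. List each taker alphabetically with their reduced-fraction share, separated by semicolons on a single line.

Eliasz, as surviving spouse, takes 3/8.
The remaining 5/8 passes to Franciszka's descendants per stirpes.
The 5/8 is divided into 5 equal shares of 1/8 among Nadia, Oleg, Ludmila, Danuta, Mieczyslaw.
Nadia predeceased; the 1/8 allotted to Nadia's branch passes to Nadia's issue by representation.
Zofia is the sole taker at this level and receives the full 1/8.
Oleg is living and takes 1/8.
Ludmila is living and takes 1/8.
Danuta predeceased; the 1/8 allotted to Danuta's branch passes to Danuta's issue by representation.
The 1/8 is divided into 3 equal shares of 1/24 among Waclaw, Grzegorz, Pelagia.
Waclaw is living and takes 1/24.
Grzegorz predeceased; the 1/24 allotted to Grzegorz's branch passes to Grzegorz's issue by representation.
The 1/24 is divided into 2 equal shares of 1/48 among Jolanta, Agnieszka.
Jolanta is living and takes 1/48.
Agnieszka is living and takes 1/48.
Pelagia is living and takes 1/24.
Mieczyslaw predeceased; the 1/8 allotted to Mieczyslaw's branch passes to Mieczyslaw's issue by representation.
The 1/8 is divided into 4 equal shares of 1/32 among Urszula, Bogdan, Ireneusz, Halina.
Urszula is living and takes 1/32.
Bogdan is living and takes 1/32.
Ireneusz is living and takes 1/32.
Halina is living and takes 1/32.

Agnieszka 1/48; Bogdan 1/32; Eliasz 3/8; Halina 1/32; Ireneusz 1/32; Jolanta 1/48; Ludmila 1/8; Oleg 1/8; Pelagia 1/24; Urszula 1/32; Waclaw 1/24; Zofia 1/8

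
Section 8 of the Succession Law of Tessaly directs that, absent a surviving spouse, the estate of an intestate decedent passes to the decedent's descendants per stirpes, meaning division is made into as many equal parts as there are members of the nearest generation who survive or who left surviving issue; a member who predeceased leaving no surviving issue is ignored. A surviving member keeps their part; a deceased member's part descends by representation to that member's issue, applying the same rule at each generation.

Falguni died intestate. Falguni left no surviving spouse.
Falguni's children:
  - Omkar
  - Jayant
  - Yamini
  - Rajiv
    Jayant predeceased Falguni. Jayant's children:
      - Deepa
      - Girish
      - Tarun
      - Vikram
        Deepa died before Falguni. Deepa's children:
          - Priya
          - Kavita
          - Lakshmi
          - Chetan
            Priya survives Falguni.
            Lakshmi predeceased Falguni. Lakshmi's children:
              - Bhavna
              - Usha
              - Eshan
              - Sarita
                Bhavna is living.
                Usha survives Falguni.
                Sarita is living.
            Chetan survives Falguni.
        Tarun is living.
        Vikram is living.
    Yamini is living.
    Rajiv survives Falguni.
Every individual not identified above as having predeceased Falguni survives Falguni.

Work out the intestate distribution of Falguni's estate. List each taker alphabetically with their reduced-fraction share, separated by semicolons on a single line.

Bhavna 1/256; Chetan 1/64; Eshan 1/256; Girish 1/16; Kavita 1/64; Omkar 1/4; Priya 1/64; Rajiv 1/4; Sarita 1/256; Tarun 1/16; Usha 1/256; Vikram 1/16; Yamini 1/4

There is no surviving spouse, so the entire estate passes to Falguni's descendants per stirpes.
The estate is divided into 4 equal shares of 1/4 among Omkar, Jayant, Yamini, Rajiv.
Omkar is living and takes 1/4.
Jayant predeceased; the 1/4 allotted to Jayant's branch passes to Jayant's issue by representation.
The 1/4 is divided into 4 equal shares of 1/16 among Deepa, Girish, Tarun, Vikram.
Deepa predeceased; the 1/16 allotted to Deepa's branch passes to Deepa's issue by representation.
The 1/16 is divided into 4 equal shares of 1/64 among Priya, Kavita, Lakshmi, Chetan.
Priya is living and takes 1/64.
Kavita is living and takes 1/64.
Lakshmi predeceased; the 1/64 allotted to Lakshmi's branch passes to Lakshmi's issue by representation.
The 1/64 is divided into 4 equal shares of 1/256 among Bhavna, Usha, Eshan, Sarita.
Bhavna is living and takes 1/256.
Usha is living and takes 1/256.
Eshan is living and takes 1/256.
Sarita is living and takes 1/256.
Chetan is living and takes 1/64.
Girish is living and takes 1/16.
Tarun is living and takes 1/16.
Vikram is living and takes 1/16.
Yamini is living and takes 1/4.
Rajiv is living and takes 1/4.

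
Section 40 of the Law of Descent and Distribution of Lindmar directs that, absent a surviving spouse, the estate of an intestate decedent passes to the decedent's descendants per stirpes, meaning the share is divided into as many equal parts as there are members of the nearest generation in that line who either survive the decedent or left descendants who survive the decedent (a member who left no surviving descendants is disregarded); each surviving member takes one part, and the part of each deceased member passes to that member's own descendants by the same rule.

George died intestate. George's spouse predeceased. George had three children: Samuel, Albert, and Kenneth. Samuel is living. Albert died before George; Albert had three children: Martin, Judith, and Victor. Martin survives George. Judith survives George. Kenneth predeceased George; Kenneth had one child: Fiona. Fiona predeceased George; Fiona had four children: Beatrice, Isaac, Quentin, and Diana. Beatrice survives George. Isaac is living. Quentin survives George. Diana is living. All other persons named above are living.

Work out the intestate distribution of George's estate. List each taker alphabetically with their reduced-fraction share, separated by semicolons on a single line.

Beatrice 1/12; Diana 1/12; Isaac 1/12; Judith 1/9; Martin 1/9; Quentin 1/12; Samuel 1/3; Victor 1/9

There is no surviving spouse, so the entire estate passes to George's descendants per stirpes.
The estate is divided into 3 equal shares of 1/3 among Samuel, Albert, Kenneth.
Samuel is living and takes 1/3.
Albert predeceased; the 1/3 allotted to Albert's branch passes to Albert's issue by representation.
The 1/3 is divided into 3 equal shares of 1/9 among Martin, Judith, Victor.
Martin is living and takes 1/9.
Judith is living and takes 1/9.
Victor is living and takes 1/9.
Kenneth predeceased; the 1/3 allotted to Kenneth's branch passes to Kenneth's issue by representation.
Fiona's line is the sole branch at this level, so the full 1/3 passes to Fiona's issue by representation.
The 1/3 is divided into 4 equal shares of 1/12 among Beatrice, Isaac, Quentin, Diana.
Beatrice is living and takes 1/12.
Isaac is living and takes 1/12.
Quentin is living and takes 1/12.
Diana is living and takes 1/12.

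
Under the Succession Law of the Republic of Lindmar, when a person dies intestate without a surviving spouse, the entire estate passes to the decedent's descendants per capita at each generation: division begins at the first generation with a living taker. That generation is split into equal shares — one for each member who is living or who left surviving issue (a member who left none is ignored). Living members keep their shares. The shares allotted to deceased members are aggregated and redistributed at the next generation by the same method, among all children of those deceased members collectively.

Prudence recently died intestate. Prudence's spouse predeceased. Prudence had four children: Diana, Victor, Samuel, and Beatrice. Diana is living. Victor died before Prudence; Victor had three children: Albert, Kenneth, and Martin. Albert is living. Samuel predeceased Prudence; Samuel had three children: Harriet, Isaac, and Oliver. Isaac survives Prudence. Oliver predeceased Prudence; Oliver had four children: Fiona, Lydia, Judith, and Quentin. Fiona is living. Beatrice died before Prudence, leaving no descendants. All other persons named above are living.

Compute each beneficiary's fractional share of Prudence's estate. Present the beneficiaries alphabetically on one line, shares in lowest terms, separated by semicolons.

There is no surviving spouse, so the entire estate passes to Prudence's descendants per capita at each generation.
At generation 1 (Diana, Victor, Samuel) there are 3 shares of (1)/3 = 1/3 each.
Living: Diana — each takes 1/3.
Deceased: Victor and Samuel. Their combined 2/3 is pooled and carried to generation 2.
At generation 2 (Albert, Kenneth, Martin, Harriet, Isaac, Oliver) there are 6 shares of (2/3)/6 = 1/9 each.
Living: Albert, Kenneth, Martin, Harriet, and Isaac — each takes 1/9.
Deceased: Oliver. That 1/9 share is carried to generation 3.
At generation 3 (Fiona, Lydia, Judith, Quentin) there are 4 shares of (1/9)/4 = 1/36 each.
Living: Fiona, Lydia, Judith, and Quentin — each takes 1/36.

Albert 1/9; Diana 1/3; Fiona 1/36; Harriet 1/9; Isaac 1/9; Judith 1/36; Kenneth 1/9; Lydia 1/36; Martin 1/9; Quentin 1/36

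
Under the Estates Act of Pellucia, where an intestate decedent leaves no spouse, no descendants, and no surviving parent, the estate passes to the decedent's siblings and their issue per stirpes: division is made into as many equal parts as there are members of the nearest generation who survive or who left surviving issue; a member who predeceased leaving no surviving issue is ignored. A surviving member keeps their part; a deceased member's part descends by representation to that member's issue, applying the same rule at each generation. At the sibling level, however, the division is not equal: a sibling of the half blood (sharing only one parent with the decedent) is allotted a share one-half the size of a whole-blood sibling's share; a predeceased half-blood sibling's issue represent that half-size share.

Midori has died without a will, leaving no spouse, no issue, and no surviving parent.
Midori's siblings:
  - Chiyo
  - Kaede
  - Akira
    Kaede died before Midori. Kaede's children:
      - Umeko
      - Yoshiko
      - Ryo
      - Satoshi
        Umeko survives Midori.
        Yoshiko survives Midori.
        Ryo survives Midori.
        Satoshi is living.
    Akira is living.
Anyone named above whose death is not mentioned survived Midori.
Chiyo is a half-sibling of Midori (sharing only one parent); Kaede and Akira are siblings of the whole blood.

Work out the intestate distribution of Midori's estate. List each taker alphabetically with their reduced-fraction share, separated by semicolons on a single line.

Akira 2/5; Chiyo 1/5; Ryo 1/10; Satoshi 1/10; Umeko 1/10; Yoshiko 1/10

No spouse, descendants, or parent survives, so the estate passes to Midori's siblings per stirpes.
Half-blood siblings count for one-half the weight of whole-blood siblings at the initial division.
Dividing 1 in proportion to weights (total weight 5/2): Chiyo (weight 1/2) → 1/5; Kaede (weight 1) → 2/5; Akira (weight 1) → 2/5.
Chiyo is living and takes 1/5.
Kaede predeceased; the 2/5 allotted to Kaede's branch passes to Kaede's issue by representation.
The 2/5 is divided into 4 equal shares of 1/10 among Umeko, Yoshiko, Ryo, Satoshi.
Umeko is living and takes 1/10.
Yoshiko is living and takes 1/10.
Ryo is living and takes 1/10.
Satoshi is living and takes 1/10.
Akira is living and takes 2/5.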